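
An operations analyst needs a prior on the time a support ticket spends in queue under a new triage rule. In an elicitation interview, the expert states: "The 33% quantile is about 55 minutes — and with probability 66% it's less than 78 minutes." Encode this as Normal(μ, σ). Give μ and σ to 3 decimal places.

For Normal(μ,σ), the p-quantile is μ + z_p·σ. Here z_{0.33} = -0.4399, z_{0.66} = 0.4125.
So 55 = μ − 0.4399σ and 78 = μ + 0.4125σ.
Subtracting: σ = (78 − 55)/(0.4125 − (-0.4399)) = 26.983.
Then μ = 55 − (-0.4399)·26.983 = 66.870.

μ = 66.870, σ = 26.983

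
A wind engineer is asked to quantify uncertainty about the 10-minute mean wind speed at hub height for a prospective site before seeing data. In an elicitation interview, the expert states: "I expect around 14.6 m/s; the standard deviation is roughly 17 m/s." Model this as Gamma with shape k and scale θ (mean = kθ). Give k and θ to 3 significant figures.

For Gamma(k, scale θ): mean = kθ, variance = kθ², so CV = 1/√k.
CV = SD/mean = 17/14.6 = 1.164, hence k = 1/CV² = 0.738.
Then θ = mean/k = 14.6/0.738 = 19.8.

k ≈ 0.738, θ ≈ 19.8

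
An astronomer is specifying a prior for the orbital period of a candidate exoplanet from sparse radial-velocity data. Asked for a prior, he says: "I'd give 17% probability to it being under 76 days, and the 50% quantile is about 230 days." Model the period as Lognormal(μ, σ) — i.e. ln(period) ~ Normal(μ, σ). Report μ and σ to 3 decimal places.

If T ~ Lognormal(μ,σ) then ln T ~ Normal(μ,σ), so the p-quantile of ln T is μ + z_p·σ.
ln(76) = 4.331 and ln(230) = 5.438; z_{0.17} = -0.9542, z_{0.5} = 0.
σ = (5.438 − 4.331)/(0 − (-0.9542)) = 1.161.
μ = 4.331 − (-0.9542)·1.161 = 5.438.

μ ≈ 5.438, σ ≈ 1.161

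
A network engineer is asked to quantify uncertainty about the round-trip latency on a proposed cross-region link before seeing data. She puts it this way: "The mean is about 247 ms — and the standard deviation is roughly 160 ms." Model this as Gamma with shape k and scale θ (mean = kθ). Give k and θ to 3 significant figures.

For Gamma(k, scale θ): mean = kθ, variance = kθ², so CV = 1/√k.
CV = SD/mean = 160/247 = 0.6478, hence k = 1/CV² = 2.38.
Then θ = mean/k = 247/2.38 = 104.

k ≈ 2.38, θ ≈ 104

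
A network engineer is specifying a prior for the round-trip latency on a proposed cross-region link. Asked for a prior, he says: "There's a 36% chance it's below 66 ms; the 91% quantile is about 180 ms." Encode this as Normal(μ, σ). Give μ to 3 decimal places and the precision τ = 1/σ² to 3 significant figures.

μ = 90.049, τ = 0.000222

The p-quantile of Normal(μ,σ) is μ + z_p·σ, with z_{0.36} = -0.3585 and z_{0.91} = 1.341.
Eliminate σ: μ = (z₂·x₁ − z₁·x₂)/(z₂ − z₁) = (1.341·66 − (-0.3585)·180)/1.699 = 90.049.
Then σ = (x₂ − x₁)/(z₂ − z₁) = (180 − 66)/1.699 = 67.090.
Precision τ = 1/σ² = 1/67.09² = 0.000222.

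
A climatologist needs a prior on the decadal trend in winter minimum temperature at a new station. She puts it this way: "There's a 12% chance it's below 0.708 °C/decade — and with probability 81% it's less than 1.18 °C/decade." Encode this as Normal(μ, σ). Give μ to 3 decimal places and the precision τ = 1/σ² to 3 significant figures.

For Normal(μ,σ), the p-quantile is μ + z_p·σ. Here z_{0.12} = -1.175, z_{0.81} = 0.8779.
So 0.708 = μ − 1.175σ and 1.18 = μ + 0.8779σ.
Subtracting: σ = (1.18 − 0.708)/(0.8779 − (-1.175)) = 0.230.
Then μ = 0.708 − (-1.175)·0.230 = 0.978.
Precision τ = 1/σ² = 1/0.2299² = 18.9.

μ = 0.978, τ = 18.9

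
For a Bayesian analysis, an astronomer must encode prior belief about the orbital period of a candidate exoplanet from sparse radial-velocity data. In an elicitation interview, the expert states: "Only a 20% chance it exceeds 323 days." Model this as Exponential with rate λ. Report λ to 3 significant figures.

P(T > 323.0) = e^(−λ·323.0) = 0.2, so λ = −ln(0.2)/323.0 = 0.00498.

λ ≈ 0.00498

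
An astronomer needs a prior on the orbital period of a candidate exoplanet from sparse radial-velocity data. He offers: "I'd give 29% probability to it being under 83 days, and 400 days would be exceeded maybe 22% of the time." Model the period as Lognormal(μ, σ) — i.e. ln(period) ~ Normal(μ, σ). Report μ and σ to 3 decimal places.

If T ~ Lognormal(μ,σ) then ln T ~ Normal(μ,σ), so the p-quantile of ln T is μ + z_p·σ.
ln(83) = 4.419 and ln(400) = 5.991; z_{0.29} = -0.5534, z_{0.78} = 0.7722.
σ = (5.991 − 4.419)/(0.7722 − (-0.5534)) = 1.186.
μ = 4.419 − (-0.5534)·1.186 = 5.075.

μ ≈ 5.075, σ ≈ 1.186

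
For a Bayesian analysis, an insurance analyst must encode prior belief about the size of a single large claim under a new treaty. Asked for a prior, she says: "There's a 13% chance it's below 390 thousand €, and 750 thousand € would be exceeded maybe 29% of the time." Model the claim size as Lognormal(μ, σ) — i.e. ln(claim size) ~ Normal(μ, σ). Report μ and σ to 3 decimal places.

μ ≈ 6.405, σ ≈ 0.389

If T ~ Lognormal(μ,σ) then ln T ~ Normal(μ,σ), so the p-quantile of ln T is μ + z_p·σ.
ln(390) = 5.966 and ln(750) = 6.62; z_{0.13} = -1.126, z_{0.71} = 0.5534.
σ = (6.62 − 5.966)/(0.5534 − (-1.126)) = 0.389.
μ = 5.966 − (-1.126)·0.389 = 6.405.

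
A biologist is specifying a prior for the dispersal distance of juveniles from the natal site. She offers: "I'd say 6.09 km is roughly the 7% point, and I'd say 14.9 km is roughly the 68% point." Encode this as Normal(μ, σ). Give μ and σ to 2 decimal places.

μ = 12.78, σ = 4.53

The p-quantile of Normal(μ,σ) is μ + z_p·σ, with z_{0.07} = -1.476 and z_{0.68} = 0.4677.
Eliminate σ: μ = (z₂·x₁ − z₁·x₂)/(z₂ − z₁) = (0.4677·6.09 − (-1.476)·14.9)/1.943 = 12.78.
Then σ = (x₂ − x₁)/(z₂ − z₁) = (14.9 − 6.09)/1.943 = 4.53.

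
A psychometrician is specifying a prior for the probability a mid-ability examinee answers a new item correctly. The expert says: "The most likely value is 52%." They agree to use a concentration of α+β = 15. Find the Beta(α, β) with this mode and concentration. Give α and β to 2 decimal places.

α = 7.76, β = 7.24

For α,β > 1 the Beta mode is (α−1)/(α+β−2). With α+β = 15, the mode is (α−1)/13.
Set (α−1)/13 = 0.52 → α = 1 + 0.52·13 = 7.76.
β = 15 − α = 7.24.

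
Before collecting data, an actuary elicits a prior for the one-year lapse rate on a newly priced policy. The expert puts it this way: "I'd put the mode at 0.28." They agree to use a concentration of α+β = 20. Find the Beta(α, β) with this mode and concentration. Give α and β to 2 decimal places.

For α,β > 1 the Beta mode is (α−1)/(α+β−2). With α+β = 20, the mode is (α−1)/18.
Set (α−1)/18 = 0.28 → α = 1 + 0.28·18 = 6.04.
β = 20 − α = 13.96.

α = 6.04, β = 13.96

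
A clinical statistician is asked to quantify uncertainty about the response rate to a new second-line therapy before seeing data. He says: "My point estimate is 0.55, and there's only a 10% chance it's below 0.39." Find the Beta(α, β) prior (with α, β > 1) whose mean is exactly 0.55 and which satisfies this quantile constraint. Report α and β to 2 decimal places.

α ≈ 8.70, β ≈ 7.12

With mean 0.55 fixed, write α = 0.55s, β = 0.45s where s = α+β.
Need P(θ < 0.39) = 0.1 under Beta(0.55s, 0.45s). Normal approximation: (q−m)/√(m(1−m)/s) ≈ z_{0.1} = -1.28, so s ≈ 0.55·0.45·(-1.28)²/(0.39−0.55)² = 15.9.
At s = 15.9: P(θ<0.39) ≈ 0.100. Adjusting to match 0.1 gives s ≈ 15.82.
So α = 0.55·15.82 ≈ 8.70, β = 0.45·15.82 ≈ 7.12.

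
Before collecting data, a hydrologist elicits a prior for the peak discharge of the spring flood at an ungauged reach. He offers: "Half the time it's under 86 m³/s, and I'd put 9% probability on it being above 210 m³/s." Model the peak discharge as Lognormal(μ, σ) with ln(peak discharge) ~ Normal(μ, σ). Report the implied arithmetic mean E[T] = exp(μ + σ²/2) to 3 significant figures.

E[T] ≈ 107 m³/s

If T ~ Lognormal(μ,σ) then ln T ~ Normal(μ,σ), so the p-quantile of ln T is μ + z_p·σ.
ln(86) = 4.454 and ln(210) = 5.347; z_{0.5} = 0, z_{0.91} = 1.341.
σ = (5.347 − 4.454)/(1.341 − (0)) = 0.666.
μ = 4.454 − (0)·0.666 = 4.454.
E[T] = exp(μ + σ²/2) = exp(4.454 + 0.2217) = 107 m³/s.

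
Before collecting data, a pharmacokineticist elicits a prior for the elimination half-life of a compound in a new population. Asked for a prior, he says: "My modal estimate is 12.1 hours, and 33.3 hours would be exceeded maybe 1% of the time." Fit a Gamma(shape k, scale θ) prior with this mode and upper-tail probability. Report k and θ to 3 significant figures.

Gamma(k,θ) with k>1 has mode (k−1)θ, so θ = 12.1/(k−1).
Need P(X < 33.3) = 0.99 with θ tied to k this way. Start at k = 2, θ = 12.1: P(X<33.3) ≈ 0.761.
Too low — raise k to concentrate. Iterating converges to k ≈ 5.48.
Then θ = 12.1/(5.48−1) ≈ 2.7.

k ≈ 5.48, θ ≈ 2.7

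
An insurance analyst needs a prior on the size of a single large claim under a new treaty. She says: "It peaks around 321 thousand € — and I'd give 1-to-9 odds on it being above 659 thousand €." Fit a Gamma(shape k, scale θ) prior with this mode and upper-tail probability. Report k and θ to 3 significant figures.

Gamma(k,θ) with k>1 has mode (k−1)θ, so θ = 321/(k−1).
Need P(X < 659) = 0.9 with θ tied to k this way. Start at k = 2, θ = 321: P(X<659) ≈ 0.608.
Too low — raise k to concentrate. Iterating converges to k ≈ 4.71.
Then θ = 321/(4.71−1) ≈ 86.5.

k ≈ 4.71, θ ≈ 86.5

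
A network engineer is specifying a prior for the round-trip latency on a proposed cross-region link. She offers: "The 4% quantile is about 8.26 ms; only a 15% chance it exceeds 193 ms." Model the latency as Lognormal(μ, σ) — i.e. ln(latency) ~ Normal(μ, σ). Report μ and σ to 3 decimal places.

μ ≈ 4.091, σ ≈ 1.131

If T ~ Lognormal(μ,σ) then ln T ~ Normal(μ,σ), so the p-quantile of ln T is μ + z_p·σ.
ln(8.26) = 2.111 and ln(193) = 5.263; z_{0.04} = -1.751, z_{0.85} = 1.036.
σ = (5.263 − 2.111)/(1.036 − (-1.751)) = 1.131.
μ = 2.111 − (-1.751)·1.131 = 4.091.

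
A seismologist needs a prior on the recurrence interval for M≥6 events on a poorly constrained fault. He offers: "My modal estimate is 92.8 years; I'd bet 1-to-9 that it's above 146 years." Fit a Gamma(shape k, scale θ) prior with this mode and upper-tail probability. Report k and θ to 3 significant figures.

k ≈ 10.1, θ ≈ 10.2

Gamma(k,θ) with k>1 has mode (k−1)θ, so θ = 92.8/(k−1).
Need P(X < 146) = 0.9 with θ tied to k this way. Start at k = 2, θ = 92.8: P(X<146) ≈ 0.466.
Too low — raise k to concentrate. Iterating converges to k ≈ 10.1.
Then θ = 92.8/(10.1−1) ≈ 10.2.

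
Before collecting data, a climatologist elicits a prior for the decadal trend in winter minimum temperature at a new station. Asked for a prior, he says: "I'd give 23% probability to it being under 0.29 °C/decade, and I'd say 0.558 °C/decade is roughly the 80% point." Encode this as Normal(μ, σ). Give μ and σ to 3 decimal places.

For Normal(μ,σ), the p-quantile is μ + z_p·σ. Here z_{0.23} = -0.7388, z_{0.8} = 0.8416.
So 0.29 = μ − 0.7388σ and 0.558 = μ + 0.8416σ.
Subtracting: σ = (0.558 − 0.29)/(0.8416 − (-0.7388)) = 0.170.
Then μ = 0.29 − (-0.7388)·0.170 = 0.415.

μ = 0.415, σ = 0.170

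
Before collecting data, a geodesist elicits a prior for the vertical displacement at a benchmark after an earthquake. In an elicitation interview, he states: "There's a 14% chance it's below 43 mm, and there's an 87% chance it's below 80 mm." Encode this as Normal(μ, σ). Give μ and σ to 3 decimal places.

μ = 61.114, σ = 16.767

For Normal(μ,σ), the p-quantile is μ + z_p·σ. Here z_{0.14} = -1.08, z_{0.87} = 1.126.
So 43 = μ − 1.08σ and 80 = μ + 1.126σ.
Subtracting: σ = (80 − 43)/(1.126 − (-1.08)) = 16.767.
Then μ = 43 − (-1.08)·16.767 = 61.114.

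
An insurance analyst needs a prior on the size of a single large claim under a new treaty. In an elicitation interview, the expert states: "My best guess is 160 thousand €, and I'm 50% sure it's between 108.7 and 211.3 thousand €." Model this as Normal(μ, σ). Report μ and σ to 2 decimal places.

A symmetric 50% interval runs μ ± z·σ with z = 0.6745.
Half-width = 51.3, so σ = 51.3/0.6745 = 76.06.
μ is the stated best guess, 160.00.

μ = 160.00, σ = 76.06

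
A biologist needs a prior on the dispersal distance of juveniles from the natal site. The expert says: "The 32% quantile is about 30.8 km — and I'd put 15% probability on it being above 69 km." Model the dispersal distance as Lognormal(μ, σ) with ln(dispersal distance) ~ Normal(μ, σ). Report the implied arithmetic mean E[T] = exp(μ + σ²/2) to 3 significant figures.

E[T] ≈ 45.7 km

If T ~ Lognormal(μ,σ) then ln T ~ Normal(μ,σ), so the p-quantile of ln T is μ + z_p·σ.
ln(30.8) = 3.428 and ln(69) = 4.234; z_{0.32} = -0.4677, z_{0.85} = 1.036.
σ = (4.234 − 3.428)/(1.036 − (-0.4677)) = 0.536.
μ = 3.428 − (-0.4677)·0.536 = 3.678.
E[T] = exp(μ + σ²/2) = exp(3.678 + 0.1438) = 45.7 km.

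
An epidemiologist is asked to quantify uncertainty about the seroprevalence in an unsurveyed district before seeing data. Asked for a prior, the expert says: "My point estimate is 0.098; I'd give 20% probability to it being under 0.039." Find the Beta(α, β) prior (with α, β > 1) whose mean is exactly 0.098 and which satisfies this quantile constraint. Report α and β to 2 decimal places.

With mean 0.098 fixed, write α = 0.098s, β = 0.902s where s = α+β.
Need P(θ < 0.039) = 0.2 under Beta(0.098s, 0.902s). Normal approximation: (q−m)/√(m(1−m)/s) ≈ z_{0.2} = -0.842, so s ≈ 0.098·0.902·(-0.842)²/(0.039−0.098)² = 18.0.
At s = 18.0: P(θ<0.039) ≈ 0.197. Adjusting to match 0.2 gives s ≈ 17.69.
So α = 0.098·17.69 ≈ 1.73, β = 0.902·17.69 ≈ 15.96.

α ≈ 1.73, β ≈ 15.96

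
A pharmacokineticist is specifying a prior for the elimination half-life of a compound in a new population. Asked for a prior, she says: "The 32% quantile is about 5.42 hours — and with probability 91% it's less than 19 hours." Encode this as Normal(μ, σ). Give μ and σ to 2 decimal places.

The p-quantile of Normal(μ,σ) is μ + z_p·σ, with z_{0.32} = -0.4677 and z_{0.91} = 1.341.
Eliminate σ: μ = (z₂·x₁ − z₁·x₂)/(z₂ − z₁) = (1.341·5.42 − (-0.4677)·19)/1.808 = 8.93.
Then σ = (x₂ − x₁)/(z₂ − z₁) = (19 − 5.42)/1.808 = 7.51.

μ = 8.93, σ = 7.51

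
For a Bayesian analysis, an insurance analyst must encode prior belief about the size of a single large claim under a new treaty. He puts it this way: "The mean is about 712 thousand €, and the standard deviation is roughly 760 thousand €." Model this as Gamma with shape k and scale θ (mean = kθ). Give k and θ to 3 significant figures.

For Gamma(k, scale θ): mean = kθ, variance = kθ², so CV = 1/√k.
CV = SD/mean = 760/712 = 1.067, hence k = 1/CV² = 0.878.
Then θ = mean/k = 712/0.878 = 811.

k ≈ 0.878, θ ≈ 811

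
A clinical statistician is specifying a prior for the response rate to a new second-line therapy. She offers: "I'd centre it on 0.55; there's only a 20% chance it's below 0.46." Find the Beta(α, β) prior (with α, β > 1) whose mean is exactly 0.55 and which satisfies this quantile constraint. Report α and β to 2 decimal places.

α ≈ 11.86, β ≈ 9.70

With mean 0.55 fixed, write α = 0.55s, β = 0.45s where s = α+β.
Need P(θ < 0.46) = 0.2 under Beta(0.55s, 0.45s). Normal approximation: (q−m)/√(m(1−m)/s) ≈ z_{0.2} = -0.842, so s ≈ 0.55·0.45·(-0.842)²/(0.46−0.55)² = 21.6.
At s = 21.6: P(θ<0.46) ≈ 0.200. Adjusting to match 0.2 gives s ≈ 21.56.
So α = 0.55·21.56 ≈ 11.86, β = 0.45·21.56 ≈ 9.70.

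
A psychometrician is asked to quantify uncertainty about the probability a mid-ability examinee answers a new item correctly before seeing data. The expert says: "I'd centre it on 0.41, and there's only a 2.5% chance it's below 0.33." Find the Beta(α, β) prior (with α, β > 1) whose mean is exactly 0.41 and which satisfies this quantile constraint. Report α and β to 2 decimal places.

With mean 0.41 fixed, write α = 0.41s, β = 0.59s where s = α+β.
Need P(θ < 0.33) = 0.025 under Beta(0.41s, 0.59s). Normal approximation: (q−m)/√(m(1−m)/s) ≈ z_{0.025} = -1.96, so s ≈ 0.41·0.59·(-1.96)²/(0.33−0.41)² = 145.2.
At s = 145.2: P(θ<0.33) ≈ 0.023. Adjusting to match 0.025 gives s ≈ 139.40.
So α = 0.41·139.40 ≈ 57.15, β = 0.59·139.40 ≈ 82.25.

α ≈ 57.15, β ≈ 82.25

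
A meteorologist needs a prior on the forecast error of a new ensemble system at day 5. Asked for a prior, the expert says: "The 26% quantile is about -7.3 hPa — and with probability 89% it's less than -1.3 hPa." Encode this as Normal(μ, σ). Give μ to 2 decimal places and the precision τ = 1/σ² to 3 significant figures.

The p-quantile of Normal(μ,σ) is μ + z_p·σ, with z_{0.26} = -0.6433 and z_{0.89} = 1.227.
Eliminate σ: μ = (z₂·x₁ − z₁·x₂)/(z₂ − z₁) = (1.227·-7.3 − (-0.6433)·-1.3)/1.87 = -5.24.
Then σ = (x₂ − x₁)/(z₂ − z₁) = (-1.3 − -7.3)/1.87 = 3.21.
Precision τ = 1/σ² = 1/3.209² = 0.0971.

μ = -5.24, τ = 0.0971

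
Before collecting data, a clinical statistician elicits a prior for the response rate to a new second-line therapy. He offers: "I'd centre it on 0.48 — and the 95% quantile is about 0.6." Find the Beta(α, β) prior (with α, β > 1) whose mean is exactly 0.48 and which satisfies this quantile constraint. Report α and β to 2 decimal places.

With mean 0.48 fixed, write α = 0.48s, β = 0.52s where s = α+β.
Need P(θ < 0.6) = 0.95 under Beta(0.48s, 0.52s). Normal approximation: (q−m)/√(m(1−m)/s) ≈ z_{0.95} = 1.64, so s ≈ 0.48·0.52·(1.64)²/(0.6−0.48)² = 46.9.
At s = 46.9: P(θ<0.6) ≈ 0.951. Adjusting to match 0.95 gives s ≈ 46.41.
So α = 0.48·46.41 ≈ 22.28, β = 0.52·46.41 ≈ 24.13.

α ≈ 22.28, β ≈ 24.13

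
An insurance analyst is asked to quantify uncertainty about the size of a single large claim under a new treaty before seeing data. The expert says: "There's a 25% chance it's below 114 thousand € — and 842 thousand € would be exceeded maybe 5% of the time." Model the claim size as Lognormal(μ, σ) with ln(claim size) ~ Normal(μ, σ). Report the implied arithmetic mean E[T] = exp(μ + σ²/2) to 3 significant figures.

If T ~ Lognormal(μ,σ) then ln T ~ Normal(μ,σ), so the p-quantile of ln T is μ + z_p·σ.
ln(114) = 4.736 and ln(842) = 6.736; z_{0.25} = -0.6745, z_{0.95} = 1.645.
σ = (6.736 − 4.736)/(1.645 − (-0.6745)) = 0.862.
μ = 4.736 − (-0.6745)·0.862 = 5.318.
E[T] = exp(μ + σ²/2) = exp(5.318 + 0.3716) = 296 thousand €.

E[T] ≈ 296 thousand €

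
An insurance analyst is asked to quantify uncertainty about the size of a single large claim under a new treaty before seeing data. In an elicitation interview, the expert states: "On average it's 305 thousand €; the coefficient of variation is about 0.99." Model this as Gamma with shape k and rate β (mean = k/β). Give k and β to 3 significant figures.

k ≈ 1.02, β ≈ 0.00335

For Gamma(k, rate β): mean = k/β, variance = k/β², so CV = 1/√k.
CV = 0.99, hence k = 1/CV² = 1.02.
Then β = k/mean = 1.02/305 = 0.00335.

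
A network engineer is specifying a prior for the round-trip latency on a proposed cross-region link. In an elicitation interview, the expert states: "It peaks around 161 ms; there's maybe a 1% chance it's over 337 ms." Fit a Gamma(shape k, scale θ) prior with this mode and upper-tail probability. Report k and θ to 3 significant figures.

k ≈ 9.92, θ ≈ 18

Gamma(k,θ) with k>1 has mode (k−1)θ, so θ = 161/(k−1).
Need P(X < 337) = 0.99 with θ tied to k this way. Start at k = 2, θ = 161: P(X<337) ≈ 0.619.
Too low — raise k to concentrate. Iterating converges to k ≈ 9.92.
Then θ = 161/(9.92−1) ≈ 18.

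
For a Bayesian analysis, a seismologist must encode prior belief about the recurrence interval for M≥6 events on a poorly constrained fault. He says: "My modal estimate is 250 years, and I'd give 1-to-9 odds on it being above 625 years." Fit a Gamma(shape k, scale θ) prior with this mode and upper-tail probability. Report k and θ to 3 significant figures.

Gamma(k,θ) with k>1 has mode (k−1)θ, so θ = 250/(k−1).
Need P(X < 625) = 0.9 with θ tied to k this way. Start at k = 2, θ = 250: P(X<625) ≈ 0.713.
Too low — raise k to concentrate. Iterating converges to k ≈ 3.29.
Then θ = 250/(3.29−1) ≈ 109.

k ≈ 3.29, θ ≈ 109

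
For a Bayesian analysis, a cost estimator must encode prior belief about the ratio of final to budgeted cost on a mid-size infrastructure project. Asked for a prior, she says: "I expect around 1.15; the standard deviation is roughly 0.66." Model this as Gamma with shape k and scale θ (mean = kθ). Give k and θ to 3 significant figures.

k ≈ 3.04, θ ≈ 0.379

For Gamma(k, scale θ): mean = kθ, variance = kθ², so CV = 1/√k.
CV = SD/mean = 0.66/1.15 = 0.5739, hence k = 1/CV² = 3.04.
Then θ = mean/k = 1.15/3.04 = 0.379.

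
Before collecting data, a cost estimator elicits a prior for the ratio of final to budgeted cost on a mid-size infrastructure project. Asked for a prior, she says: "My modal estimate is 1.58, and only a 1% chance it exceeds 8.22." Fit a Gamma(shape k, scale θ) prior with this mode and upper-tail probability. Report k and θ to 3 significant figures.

Gamma(k,θ) with k>1 has mode (k−1)θ, so θ = 1.58/(k−1).
Need P(X < 8.22) = 0.99 with θ tied to k this way. Start at k = 2, θ = 1.58: P(X<8.22) ≈ 0.966.
Too low — raise k to concentrate. Iterating converges to k ≈ 2.42.
Then θ = 1.58/(2.42−1) ≈ 1.11.

k ≈ 2.42, θ ≈ 1.11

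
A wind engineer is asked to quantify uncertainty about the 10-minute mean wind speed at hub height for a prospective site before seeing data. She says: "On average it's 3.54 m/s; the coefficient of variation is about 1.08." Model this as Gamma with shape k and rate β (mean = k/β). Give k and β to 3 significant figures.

For Gamma(k, rate β): mean = k/β, variance = k/β², so CV = 1/√k.
CV = 1.08, hence k = 1/CV² = 0.857.
Then β = k/mean = 0.857/3.54 = 0.242.

k ≈ 0.857, β ≈ 0.242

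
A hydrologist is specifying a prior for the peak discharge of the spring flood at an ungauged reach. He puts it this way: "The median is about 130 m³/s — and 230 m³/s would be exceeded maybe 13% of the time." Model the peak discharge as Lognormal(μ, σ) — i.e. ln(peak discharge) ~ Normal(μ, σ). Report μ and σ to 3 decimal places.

If T ~ Lognormal(μ,σ) then ln T ~ Normal(μ,σ), so the p-quantile of ln T is μ + z_p·σ.
ln(130) = 4.868 and ln(230) = 5.438; z_{0.5} = 0, z_{0.87} = 1.126.
σ = (5.438 − 4.868)/(1.126 − (0)) = 0.507.
μ = 4.868 − (0)·0.507 = 4.868.

μ ≈ 4.868, σ ≈ 0.507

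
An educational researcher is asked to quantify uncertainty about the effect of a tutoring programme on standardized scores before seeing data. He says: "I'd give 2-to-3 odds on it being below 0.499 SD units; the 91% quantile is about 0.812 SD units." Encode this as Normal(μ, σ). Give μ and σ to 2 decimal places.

The p-quantile of Normal(μ,σ) is μ + z_p·σ, with z_{0.4} = -0.2533 and z_{0.91} = 1.341.
Eliminate σ: μ = (z₂·x₁ − z₁·x₂)/(z₂ − z₁) = (1.341·0.499 − (-0.2533)·0.812)/1.594 = 0.55.
Then σ = (x₂ − x₁)/(z₂ − z₁) = (0.812 − 0.499)/1.594 = 0.20.

μ = 0.55, σ = 0.20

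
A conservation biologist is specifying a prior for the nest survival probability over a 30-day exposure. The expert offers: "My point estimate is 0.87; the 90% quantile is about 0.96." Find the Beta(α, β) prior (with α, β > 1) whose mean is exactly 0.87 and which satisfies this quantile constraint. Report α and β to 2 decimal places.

α ≈ 14.37, β ≈ 2.15

With mean 0.87 fixed, write α = 0.87s, β = 0.13s where s = α+β.
Need P(θ < 0.96) = 0.9 under Beta(0.87s, 0.13s). Normal approximation: (q−m)/√(m(1−m)/s) ≈ z_{0.9} = 1.28, so s ≈ 0.87·0.13·(1.28)²/(0.96−0.87)² = 22.9.
At s = 22.9: P(θ<0.96) ≈ 0.943. Adjusting to match 0.9 gives s ≈ 16.52.
So α = 0.87·16.52 ≈ 14.37, β = 0.13·16.52 ≈ 2.15.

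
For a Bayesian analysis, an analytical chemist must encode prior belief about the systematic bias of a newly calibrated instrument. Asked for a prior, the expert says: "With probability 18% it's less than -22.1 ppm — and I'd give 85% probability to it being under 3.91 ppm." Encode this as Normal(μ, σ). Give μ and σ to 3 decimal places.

For Normal(μ,σ), the p-quantile is μ + z_p·σ. Here z_{0.18} = -0.9154, z_{0.85} = 1.036.
So -22.1 = μ − 0.9154σ and 3.91 = μ + 1.036σ.
Subtracting: σ = (3.91 − -22.1)/(1.036 − (-0.9154)) = 13.326.
Then μ = -22.1 − (-0.9154)·13.326 = -9.902.

μ = -9.902, σ = 13.326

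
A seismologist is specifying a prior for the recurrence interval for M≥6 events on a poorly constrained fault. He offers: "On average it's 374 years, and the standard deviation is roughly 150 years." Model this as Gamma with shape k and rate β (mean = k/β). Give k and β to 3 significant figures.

For Gamma(k, rate β): mean = k/β, variance = k/β², so CV = 1/√k.
CV = SD/mean = 150/374 = 0.4011, hence k = 1/CV² = 6.22.
Then β = k/mean = 6.22/374 = 0.0166.

k ≈ 6.22, β ≈ 0.0166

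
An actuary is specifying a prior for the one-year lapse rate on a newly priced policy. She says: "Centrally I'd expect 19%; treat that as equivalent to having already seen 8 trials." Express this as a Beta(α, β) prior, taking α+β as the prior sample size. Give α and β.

Under the effective-sample-size interpretation, Beta(α, β) has prior mean α/(α+β) and prior sample size α+β.
So α+β = 8 and α/(α+β) = 0.19, giving α = 0.19·8 = 1.52 and β = 8 − 1.52 = 6.48.

α = 1.52, β = 6.48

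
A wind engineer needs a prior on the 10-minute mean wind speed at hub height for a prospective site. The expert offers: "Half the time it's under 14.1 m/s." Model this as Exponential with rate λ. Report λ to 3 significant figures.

λ ≈ 0.0492

Exponential median = ln 2 / λ, so λ = ln 2 / 14.1 = 0.0492.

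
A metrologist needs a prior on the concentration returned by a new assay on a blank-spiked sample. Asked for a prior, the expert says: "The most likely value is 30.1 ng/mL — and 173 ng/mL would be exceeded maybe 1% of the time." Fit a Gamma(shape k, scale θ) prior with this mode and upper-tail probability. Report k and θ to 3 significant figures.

k ≈ 2.23, θ ≈ 24.5

Gamma(k,θ) with k>1 has mode (k−1)θ, so θ = 30.1/(k−1).
Need P(X < 173) = 0.99 with θ tied to k this way. Start at k = 2, θ = 30.1: P(X<173) ≈ 0.978.
Too low — raise k to concentrate. Iterating converges to k ≈ 2.23.
Then θ = 30.1/(2.23−1) ≈ 24.5.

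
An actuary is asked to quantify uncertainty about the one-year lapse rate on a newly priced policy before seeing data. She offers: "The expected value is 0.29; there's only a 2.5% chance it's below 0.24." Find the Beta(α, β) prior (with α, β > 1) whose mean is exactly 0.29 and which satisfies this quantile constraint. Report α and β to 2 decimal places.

With mean 0.29 fixed, write α = 0.29s, β = 0.71s where s = α+β.
Need P(θ < 0.24) = 0.025 under Beta(0.29s, 0.71s). Normal approximation: (q−m)/√(m(1−m)/s) ≈ z_{0.025} = -1.96, so s ≈ 0.29·0.71·(-1.96)²/(0.24−0.29)² = 316.4.
At s = 316.4: P(θ<0.24) ≈ 0.022. Adjusting to match 0.025 gives s ≈ 298.60.
So α = 0.29·298.60 ≈ 86.59, β = 0.71·298.60 ≈ 212.00.

α ≈ 86.59, β ≈ 212.00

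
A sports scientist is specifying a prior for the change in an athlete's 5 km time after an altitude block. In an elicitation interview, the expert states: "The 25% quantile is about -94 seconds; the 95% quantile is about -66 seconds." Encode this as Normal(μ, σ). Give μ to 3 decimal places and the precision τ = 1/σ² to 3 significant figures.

μ = -85.857, τ = 0.00686

For Normal(μ,σ), the p-quantile is μ + z_p·σ. Here z_{0.25} = -0.6745, z_{0.95} = 1.645.
So -94 = μ − 0.6745σ and -66 = μ + 1.645σ.
Subtracting: σ = (-66 − -94)/(1.645 − (-0.6745)) = 12.072.
Then μ = -94 − (-0.6745)·12.072 = -85.857.
Precision τ = 1/σ² = 1/12.07² = 0.00686.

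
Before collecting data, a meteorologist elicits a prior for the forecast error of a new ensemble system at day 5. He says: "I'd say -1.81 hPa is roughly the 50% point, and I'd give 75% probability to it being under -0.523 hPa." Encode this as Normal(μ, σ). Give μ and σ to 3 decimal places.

μ = -1.810, σ = 1.908

The p-quantile of Normal(μ,σ) is μ + z_p·σ, with z_{0.5} = 0 and z_{0.75} = 0.6745.
Eliminate σ: μ = (z₂·x₁ − z₁·x₂)/(z₂ − z₁) = (0.6745·-1.81 − (0)·-0.523)/0.6745 = -1.810.
Then σ = (x₂ − x₁)/(z₂ − z₁) = (-0.523 − -1.81)/0.6745 = 1.908.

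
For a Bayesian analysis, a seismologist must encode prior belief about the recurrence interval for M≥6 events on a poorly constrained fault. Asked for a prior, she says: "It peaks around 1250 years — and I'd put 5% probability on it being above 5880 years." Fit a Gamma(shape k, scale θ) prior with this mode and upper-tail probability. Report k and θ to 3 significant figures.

k ≈ 2.01, θ ≈ 1230

Gamma(k,θ) with k>1 has mode (k−1)θ, so θ = 1250/(k−1).
Need P(X < 5880) = 0.95 with θ tied to k this way. Start at k = 2, θ = 1250: P(X<5880) ≈ 0.948.
Too low — raise k to concentrate. Iterating converges to k ≈ 2.01.
Then θ = 1250/(2.01−1) ≈ 1230.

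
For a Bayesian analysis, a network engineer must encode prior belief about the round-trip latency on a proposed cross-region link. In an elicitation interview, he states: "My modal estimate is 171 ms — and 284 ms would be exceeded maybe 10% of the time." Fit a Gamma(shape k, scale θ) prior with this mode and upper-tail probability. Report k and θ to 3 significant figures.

k ≈ 8.34, θ ≈ 23.3

Gamma(k,θ) with k>1 has mode (k−1)θ, so θ = 171/(k−1).
Need P(X < 284) = 0.9 with θ tied to k this way. Start at k = 2, θ = 171: P(X<284) ≈ 0.494.
Too low — raise k to concentrate. Iterating converges to k ≈ 8.34.
Then θ = 171/(8.34−1) ≈ 23.3.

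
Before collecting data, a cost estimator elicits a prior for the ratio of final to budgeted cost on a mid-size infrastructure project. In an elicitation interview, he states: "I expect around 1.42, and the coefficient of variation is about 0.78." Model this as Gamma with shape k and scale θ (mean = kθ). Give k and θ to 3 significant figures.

k ≈ 1.64, θ ≈ 0.864

For Gamma(k, scale θ): mean = kθ, variance = kθ², so CV = 1/√k.
CV = 0.78, hence k = 1/CV² = 1.64.
Then θ = mean/k = 1.42/1.64 = 0.864.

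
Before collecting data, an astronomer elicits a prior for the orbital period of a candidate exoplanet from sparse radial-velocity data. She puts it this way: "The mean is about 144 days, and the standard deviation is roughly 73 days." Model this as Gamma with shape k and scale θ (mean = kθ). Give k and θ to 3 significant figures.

k ≈ 3.89, θ ≈ 37

For Gamma(k, scale θ): mean = kθ, variance = kθ², so CV = 1/√k.
CV = SD/mean = 73/144 = 0.5069, hence k = 1/CV² = 3.89.
Then θ = mean/k = 144/3.89 = 37.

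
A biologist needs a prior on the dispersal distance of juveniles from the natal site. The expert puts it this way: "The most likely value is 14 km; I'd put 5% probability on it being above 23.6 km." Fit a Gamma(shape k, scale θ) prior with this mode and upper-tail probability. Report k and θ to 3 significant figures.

Gamma(k,θ) with k>1 has mode (k−1)θ, so θ = 14/(k−1).
Need P(X < 23.6) = 0.95 with θ tied to k this way. Start at k = 2, θ = 14: P(X<23.6) ≈ 0.502.
Too low — raise k to concentrate. Iterating converges to k ≈ 11.2.
Then θ = 14/(11.2−1) ≈ 1.37.

k ≈ 11.2, θ ≈ 1.37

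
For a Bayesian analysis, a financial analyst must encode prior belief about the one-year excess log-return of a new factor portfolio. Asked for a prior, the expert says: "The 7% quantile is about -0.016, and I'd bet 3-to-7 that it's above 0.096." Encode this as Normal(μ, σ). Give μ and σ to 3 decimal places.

The p-quantile of Normal(μ,σ) is μ + z_p·σ, with z_{0.07} = -1.476 and z_{0.7} = 0.5244.
Eliminate σ: μ = (z₂·x₁ − z₁·x₂)/(z₂ − z₁) = (0.5244·-0.016 − (-1.476)·0.096)/2 = 0.067.
Then σ = (x₂ − x₁)/(z₂ − z₁) = (0.096 − -0.016)/2 = 0.056.

μ = 0.067, σ = 0.056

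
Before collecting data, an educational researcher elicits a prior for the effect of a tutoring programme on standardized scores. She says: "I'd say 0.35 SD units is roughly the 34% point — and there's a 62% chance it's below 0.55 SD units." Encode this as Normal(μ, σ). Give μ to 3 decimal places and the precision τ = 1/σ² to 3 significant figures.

μ = 0.465, τ = 12.9

The p-quantile of Normal(μ,σ) is μ + z_p·σ, with z_{0.34} = -0.4125 and z_{0.62} = 0.3055.
Eliminate σ: μ = (z₂·x₁ − z₁·x₂)/(z₂ − z₁) = (0.3055·0.35 − (-0.4125)·0.55)/0.7179 = 0.465.
Then σ = (x₂ − x₁)/(z₂ − z₁) = (0.55 − 0.35)/0.7179 = 0.279.
Precision τ = 1/σ² = 1/0.2786² = 12.9.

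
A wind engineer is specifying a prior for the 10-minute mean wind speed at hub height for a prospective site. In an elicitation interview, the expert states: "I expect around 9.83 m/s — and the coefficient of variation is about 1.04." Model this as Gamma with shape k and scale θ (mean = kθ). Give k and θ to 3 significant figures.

k ≈ 0.925, θ ≈ 10.6

For Gamma(k, scale θ): mean = kθ, variance = kθ², so CV = 1/√k.
CV = 1.04, hence k = 1/CV² = 0.925.
Then θ = mean/k = 9.83/0.925 = 10.6.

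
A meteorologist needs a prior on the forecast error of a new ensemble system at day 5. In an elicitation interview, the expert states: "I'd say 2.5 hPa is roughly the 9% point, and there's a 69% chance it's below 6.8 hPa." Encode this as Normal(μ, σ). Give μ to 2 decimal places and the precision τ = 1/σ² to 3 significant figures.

The p-quantile of Normal(μ,σ) is μ + z_p·σ, with z_{0.09} = -1.341 and z_{0.69} = 0.4959.
Eliminate σ: μ = (z₂·x₁ − z₁·x₂)/(z₂ − z₁) = (0.4959·2.5 − (-1.341)·6.8)/1.837 = 5.64.
Then σ = (x₂ − x₁)/(z₂ − z₁) = (6.8 − 2.5)/1.837 = 2.34.
Precision τ = 1/σ² = 1/2.341² = 0.182.

μ = 5.64, τ = 0.182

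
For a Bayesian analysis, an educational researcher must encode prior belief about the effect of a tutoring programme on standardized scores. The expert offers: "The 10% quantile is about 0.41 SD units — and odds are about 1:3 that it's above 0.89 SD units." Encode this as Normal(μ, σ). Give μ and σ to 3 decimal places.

μ = 0.724, σ = 0.245

The p-quantile of Normal(μ,σ) is μ + z_p·σ, with z_{0.1} = -1.282 and z_{0.75} = 0.6745.
Eliminate σ: μ = (z₂·x₁ − z₁·x₂)/(z₂ − z₁) = (0.6745·0.41 − (-1.282)·0.89)/1.956 = 0.724.
Then σ = (x₂ − x₁)/(z₂ − z₁) = (0.89 − 0.41)/1.956 = 0.245.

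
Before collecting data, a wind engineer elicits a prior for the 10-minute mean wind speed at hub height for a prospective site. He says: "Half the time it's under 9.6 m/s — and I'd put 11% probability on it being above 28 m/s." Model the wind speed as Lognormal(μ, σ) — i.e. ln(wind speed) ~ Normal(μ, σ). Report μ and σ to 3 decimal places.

If T ~ Lognormal(μ,σ) then ln T ~ Normal(μ,σ), so the p-quantile of ln T is μ + z_p·σ.
ln(9.6) = 2.262 and ln(28) = 3.332; z_{0.5} = 0, z_{0.89} = 1.227.
σ = (3.332 − 2.262)/(1.227 − (0)) = 0.873.
μ = 2.262 − (0)·0.873 = 2.262.

μ ≈ 2.262, σ ≈ 0.873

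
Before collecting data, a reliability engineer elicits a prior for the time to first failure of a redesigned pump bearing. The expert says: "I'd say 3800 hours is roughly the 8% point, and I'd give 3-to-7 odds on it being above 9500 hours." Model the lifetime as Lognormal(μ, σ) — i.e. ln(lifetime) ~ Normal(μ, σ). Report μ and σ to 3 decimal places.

μ ≈ 8.910, σ ≈ 0.475

If T ~ Lognormal(μ,σ) then ln T ~ Normal(μ,σ), so the p-quantile of ln T is μ + z_p·σ.
ln(3800) = 8.243 and ln(9500) = 9.159; z_{0.08} = -1.405, z_{0.7} = 0.5244.
σ = (9.159 − 8.243)/(0.5244 − (-1.405)) = 0.475.
μ = 8.243 − (-1.405)·0.475 = 8.910.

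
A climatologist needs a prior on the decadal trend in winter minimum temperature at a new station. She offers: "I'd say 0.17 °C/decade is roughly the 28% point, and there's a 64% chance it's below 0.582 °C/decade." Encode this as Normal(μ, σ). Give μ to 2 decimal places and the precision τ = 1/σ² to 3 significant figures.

μ = 0.43, τ = 5.22

The p-quantile of Normal(μ,σ) is μ + z_p·σ, with z_{0.28} = -0.5828 and z_{0.64} = 0.3585.
Eliminate σ: μ = (z₂·x₁ − z₁·x₂)/(z₂ − z₁) = (0.3585·0.17 − (-0.5828)·0.582)/0.9413 = 0.43.
Then σ = (x₂ − x₁)/(z₂ − z₁) = (0.582 − 0.17)/0.9413 = 0.44.
Precision τ = 1/σ² = 1/0.4377² = 5.22.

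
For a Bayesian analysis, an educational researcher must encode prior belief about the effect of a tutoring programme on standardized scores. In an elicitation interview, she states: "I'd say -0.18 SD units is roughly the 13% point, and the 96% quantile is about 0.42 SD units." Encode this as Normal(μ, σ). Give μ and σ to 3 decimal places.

For Normal(μ,σ), the p-quantile is μ + z_p·σ. Here z_{0.13} = -1.126, z_{0.96} = 1.751.
So -0.18 = μ − 1.126σ and 0.42 = μ + 1.751σ.
Subtracting: σ = (0.42 − -0.18)/(1.751 − (-1.126)) = 0.209.
Then μ = -0.18 − (-1.126)·0.209 = 0.055.

μ = 0.055, σ = 0.209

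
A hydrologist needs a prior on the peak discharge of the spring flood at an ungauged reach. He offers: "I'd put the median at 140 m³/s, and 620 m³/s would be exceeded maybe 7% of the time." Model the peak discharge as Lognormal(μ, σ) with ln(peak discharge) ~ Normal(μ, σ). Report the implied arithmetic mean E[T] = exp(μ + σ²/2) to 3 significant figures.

E[T] ≈ 233 m³/s

If T ~ Lognormal(μ,σ) then ln T ~ Normal(μ,σ), so the p-quantile of ln T is μ + z_p·σ.
ln(140) = 4.942 and ln(620) = 6.43; z_{0.5} = 0, z_{0.93} = 1.476.
σ = (6.43 − 4.942)/(1.476 − (0)) = 1.008.
μ = 4.942 − (0)·1.008 = 4.942.
E[T] = exp(μ + σ²/2) = exp(4.942 + 0.5084) = 233 m³/s.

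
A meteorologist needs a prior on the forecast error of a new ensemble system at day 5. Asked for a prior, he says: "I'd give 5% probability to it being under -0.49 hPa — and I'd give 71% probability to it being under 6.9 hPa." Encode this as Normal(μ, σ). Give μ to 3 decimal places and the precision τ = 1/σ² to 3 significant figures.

The p-quantile of Normal(μ,σ) is μ + z_p·σ, with z_{0.05} = -1.645 and z_{0.71} = 0.5534.
Eliminate σ: μ = (z₂·x₁ − z₁·x₂)/(z₂ − z₁) = (0.5534·-0.49 − (-1.645)·6.9)/2.198 = 5.040.
Then σ = (x₂ − x₁)/(z₂ − z₁) = (6.9 − -0.49)/2.198 = 3.362.
Precision τ = 1/σ² = 1/3.362² = 0.0885.

μ = 5.040, τ = 0.0885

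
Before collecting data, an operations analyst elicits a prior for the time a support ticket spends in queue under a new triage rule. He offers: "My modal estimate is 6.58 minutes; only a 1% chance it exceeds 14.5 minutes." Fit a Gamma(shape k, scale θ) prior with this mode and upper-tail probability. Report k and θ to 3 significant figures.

k ≈ 8.72, θ ≈ 0.852

Gamma(k,θ) with k>1 has mode (k−1)θ, so θ = 6.58/(k−1).
Need P(X < 14.5) = 0.99 with θ tied to k this way. Start at k = 2, θ = 6.58: P(X<14.5) ≈ 0.646.
Too low — raise k to concentrate. Iterating converges to k ≈ 8.72.
Then θ = 6.58/(8.72−1) ≈ 0.852.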